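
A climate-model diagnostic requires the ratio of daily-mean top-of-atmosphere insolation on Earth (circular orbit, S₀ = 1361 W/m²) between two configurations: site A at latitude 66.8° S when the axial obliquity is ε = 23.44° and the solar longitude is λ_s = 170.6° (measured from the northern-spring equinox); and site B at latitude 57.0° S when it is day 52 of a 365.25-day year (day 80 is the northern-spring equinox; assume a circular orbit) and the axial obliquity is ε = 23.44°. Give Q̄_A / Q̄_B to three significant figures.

— Configuration A (φ=-66.8°):
Solar declination: sin δ = sin ε · sin λ_s = sin 23.44° × sin 170.6° = 0.06497, so δ = +3.725°.
cos H₀ = −tan(-66.8°) tan(+3.725°) = 0.1519, H₀ = 1.4183 rad.
Bracket: H₀ sin φ sin δ + cos φ cos δ sin H₀ = 1.4183×-0.91914×0.06497 + 0.39394×0.99789×0.98840 = -0.084696 + 0.388549 = 0.303853.
Q̄ = (S₀/π) × [bracket] = (1361/π) × 0.303853 = 131.64 W/m².
— Configuration B (φ=-57.0°):
Solar longitude: λ_s = 360° × (52 − 80)/365.25 = -27.598°, i.e. -27.598° + 360° = 332.402°.
sin δ = sin 23.44° × sin 332.402° = -0.18428, so δ = -10.619°.
cos H₀ = −tan(-57.0°) tan(-10.619°) = -0.2887, H₀ = 1.8637 rad.
Bracket: H₀ sin φ sin δ + cos φ cos δ sin H₀ = 1.8637×-0.83867×-0.18428 + 0.54464×0.98287×0.95742 = 0.288035 + 0.512517 = 0.800552.
Q̄ = (S₀/π) × [bracket] = (1361/π) × 0.800552 = 346.81 W/m².
Ratio Q̄_A / Q̄_B = 131.64 / 346.81 = 0.3796.

Q̄_A / Q̄_B ≈ 0.380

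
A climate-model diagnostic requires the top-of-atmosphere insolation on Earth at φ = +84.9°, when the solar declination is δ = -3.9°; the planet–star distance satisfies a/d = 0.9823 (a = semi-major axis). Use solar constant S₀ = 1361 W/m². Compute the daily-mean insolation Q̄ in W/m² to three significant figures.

Q̄ ≈ 4.06 W/m²

cos H₀ = −tan(+84.9°) tan(-3.900°) = 0.7639, H₀ = 0.7015 rad.
Bracket: H₀ sin φ sin δ + cos φ cos δ sin H₀ = 0.7015×0.99604×-0.06802 + 0.08889×0.99768×0.64538 = -0.047527 + 0.057235 = 0.009708.
Inverse-square distance factor (a/d)² = 0.9823² = 0.964913.
Q̄ = (S₀/π) × 0.964913 × [bracket] = (1361/π) × 0.964913 × 0.009708 = 4.058 W/m².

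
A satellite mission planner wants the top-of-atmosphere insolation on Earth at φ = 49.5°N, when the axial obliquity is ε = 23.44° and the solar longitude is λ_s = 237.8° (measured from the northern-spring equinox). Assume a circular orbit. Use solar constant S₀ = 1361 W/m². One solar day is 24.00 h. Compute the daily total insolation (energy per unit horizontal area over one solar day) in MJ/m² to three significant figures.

9.88 MJ/m²

Solar declination: sin δ = sin ε · sin λ_s = sin 23.44° × sin 237.8° = -0.33661, so δ = -19.670°.
cos H₀ = −tan(+49.5°) tan(-19.670°) = 0.4185, H₀ = 1.1390 rad.
Bracket: H₀ sin φ sin δ + cos φ cos δ sin H₀ = 1.1390×0.76041×-0.33661 + 0.64945×0.94165×0.90820 = -0.291540 + 0.555414 = 0.263874.
Q̄ = (S₀/π) × [bracket] = (1361/π) × 0.263874 = 114.32 W/m².
Daily total = Q̄ × 24.00 h × 3600 s/h = 114.32 × 24.00 × 3600 / 10⁶ = 9.877 MJ/m².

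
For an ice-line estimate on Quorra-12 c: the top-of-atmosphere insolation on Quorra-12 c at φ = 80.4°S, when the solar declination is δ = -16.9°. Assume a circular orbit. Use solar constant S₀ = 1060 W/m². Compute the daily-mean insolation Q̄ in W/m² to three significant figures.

Q̄ ≈ 304 W/m²

cos H₀ = −tan(-80.4°) tan(-16.900°) = -1.7963 ≤ −1 ⇒ polar day, H₀ = π.
Bracket: H₀ sin φ sin δ + cos φ cos δ sin H₀ = 3.1416×-0.98600×-0.29070 + 0.16677×0.95681×0.00000 = 0.900477 + 0.000000 = 0.900477.
Q̄ = (S₀/π) × [bracket] = (1060/π) × 0.900477 = 303.8 W/m².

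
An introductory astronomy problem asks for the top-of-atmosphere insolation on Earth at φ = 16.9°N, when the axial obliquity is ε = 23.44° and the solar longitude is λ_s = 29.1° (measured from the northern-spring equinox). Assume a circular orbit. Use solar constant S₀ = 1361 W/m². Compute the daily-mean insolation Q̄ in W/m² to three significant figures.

Solar declination: sin δ = sin ε · sin λ_s = sin 23.44° × sin 29.1° = 0.19346, so δ = +11.155°.
cos H₀ = −tan(+16.9°) tan(+11.155°) = -0.0599, H₀ = 1.6307 rad.
Bracket: H₀ sin φ sin δ + cos φ cos δ sin H₀ = 1.6307×0.29070×0.19346 + 0.95681×0.98111×0.99820 = 0.091709 + 0.937046 = 1.028755.
Q̄ = (S₀/π) × [bracket] = (1361/π) × 1.028755 = 445.7 W/m².

Q̄ ≈ 446 W/m²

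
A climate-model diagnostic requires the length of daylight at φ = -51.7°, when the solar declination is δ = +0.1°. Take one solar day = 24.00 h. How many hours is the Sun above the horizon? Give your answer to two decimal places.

cos H₀ = −tan φ · tan δ = −tan(-51.7°) × tan(+0.100°) = 0.0022, so H₀ = 1.5686 rad = 89.87°.
Daylight = 2H₀/(2π) × 24.00 h = (1.5686/π) × 24.00 = 11.98 h.

11.98 h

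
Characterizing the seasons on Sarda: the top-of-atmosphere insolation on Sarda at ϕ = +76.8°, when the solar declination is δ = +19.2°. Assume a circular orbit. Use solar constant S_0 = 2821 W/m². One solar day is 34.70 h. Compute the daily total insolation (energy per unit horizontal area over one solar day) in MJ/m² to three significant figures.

cos h₀ = −tan(+76.8°) tan(+19.200°) = -1.4847 ≤ −1 ⇒ polar day, h₀ = π.
Bracket: h₀ sin ϕ sin δ + cos ϕ cos δ sin h₀ = 3.1416×0.97358×0.32887 + 0.22835×0.94438×0.00000 = 1.005881 + 0.000000 = 1.005881.
Q̄ = (S_0/π) × [bracket] = (2821/π) × 1.005881 = 903.23 W/m².
Daily total = Q̄ × 34.70 h × 3600 s/h = 903.23 × 34.70 × 3600 / 10⁶ = 112.8 MJ/m².

113 MJ/m²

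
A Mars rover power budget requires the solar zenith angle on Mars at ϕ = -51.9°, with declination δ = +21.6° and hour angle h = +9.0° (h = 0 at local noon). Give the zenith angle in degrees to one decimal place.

θ_z = 73.9°

cos θ_z = sin ϕ sin δ + cos ϕ cos δ cos h = -0.289690 + 0.566642 = 0.276952.
θ_z = arccos(0.276952) = 73.9°.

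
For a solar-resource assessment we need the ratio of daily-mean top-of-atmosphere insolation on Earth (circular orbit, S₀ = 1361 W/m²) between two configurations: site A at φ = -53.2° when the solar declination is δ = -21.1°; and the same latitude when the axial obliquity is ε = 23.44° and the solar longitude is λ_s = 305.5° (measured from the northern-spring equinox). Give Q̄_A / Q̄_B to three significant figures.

Q̄_A / Q̄_B ≈ 1.05

— Configuration A (φ=-53.2°):
cos H₀ = −tan(-53.2°) tan(-21.100°) = -0.5158, H₀ = 2.1127 rad.
Bracket: H₀ sin φ sin δ + cos φ cos δ sin H₀ = 2.1127×-0.80073×-0.36000 + 0.59902×0.93295×0.85671 = 0.609013 + 0.478777 = 1.087790.
Q̄ = (S₀/π) × [bracket] = (1361/π) × 1.087790 = 471.25 W/m².
— Configuration B (φ=-53.2°):
Solar declination: sin δ = sin ε · sin λ_s = sin 23.44° × sin 305.5° = -0.32385, so δ = -18.896°.
cos H₀ = −tan(-53.2°) tan(-18.896°) = -0.4576, H₀ = 2.0460 rad.
Bracket: H₀ sin φ sin δ + cos φ cos δ sin H₀ = 2.0460×-0.80073×-0.32385 + 0.59902×0.94611×0.88918 = 0.530561 + 0.503933 = 1.034494.
Q̄ = (S₀/π) × [bracket] = (1361/π) × 1.034494 = 448.16 W/m².
Ratio Q̄_A / Q̄_B = 471.25 / 448.16 = 1.052.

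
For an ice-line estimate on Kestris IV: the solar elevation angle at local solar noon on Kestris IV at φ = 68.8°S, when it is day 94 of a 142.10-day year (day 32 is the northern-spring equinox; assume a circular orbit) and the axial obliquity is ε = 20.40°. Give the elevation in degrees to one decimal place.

Solar longitude: λ_s = 360° × (94 − 32)/142.10 = 157.072°.
sin δ = sin 20.40° × sin 157.072° = 0.13579, so δ = +7.804°.
At local noon the hour angle is zero, so the zenith angle equals |φ − δ| = |-68.8° − (+7.804°)| = 76.604°.
Elevation = 90° − 76.604° = 13.4°.

13.4°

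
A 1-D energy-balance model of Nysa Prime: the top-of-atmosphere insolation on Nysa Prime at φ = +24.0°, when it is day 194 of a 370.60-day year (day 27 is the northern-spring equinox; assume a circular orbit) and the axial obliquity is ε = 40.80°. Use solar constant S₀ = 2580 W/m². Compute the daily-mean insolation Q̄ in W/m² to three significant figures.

Q̄ ≈ 843 W/m²

Solar longitude: λ_s = 360° × (194 − 27)/370.60 = 162.223°.
sin δ = sin 40.80° × sin 162.223° = 0.19949, so δ = +11.507°.
cos H₀ = −tan(+24.0°) tan(+11.507°) = -0.0906, H₀ = 1.6616 rad.
Bracket: H₀ sin φ sin δ + cos φ cos δ sin H₀ = 1.6616×0.40674×0.19949 + 0.91355×0.97990×0.99588 = 0.134823 + 0.891499 = 1.026322.
Q̄ = (S₀/π) × [bracket] = (2580/π) × 1.026322 = 842.9 W/m².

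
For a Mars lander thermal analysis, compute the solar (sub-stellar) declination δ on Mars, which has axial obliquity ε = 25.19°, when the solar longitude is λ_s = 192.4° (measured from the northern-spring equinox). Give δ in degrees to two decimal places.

sin δ = sin ε · sin λ_s = sin 25.19° × sin 192.4° = -0.091396.
δ = arcsin(-0.091396) = -5.24°.

δ = -5.24°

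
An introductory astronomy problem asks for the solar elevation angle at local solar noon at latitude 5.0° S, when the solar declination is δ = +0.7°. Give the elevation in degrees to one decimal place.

At local noon the hour angle is zero, so the zenith angle equals |ϕ − δ| = |-5.0° − (+0.700°)| = 5.700°.
Elevation = 90° − 5.700° = 84.3°.

84.3°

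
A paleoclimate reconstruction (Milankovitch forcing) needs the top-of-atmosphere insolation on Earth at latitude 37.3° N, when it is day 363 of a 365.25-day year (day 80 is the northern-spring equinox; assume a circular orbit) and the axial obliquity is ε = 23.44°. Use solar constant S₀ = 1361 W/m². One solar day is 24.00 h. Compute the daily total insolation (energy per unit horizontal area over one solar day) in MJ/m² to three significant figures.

Solar longitude: λ_s = 360° × (363 − 80)/365.25 = 278.932°.
sin δ = sin 23.44° × sin 278.932° = -0.39296, so δ = -23.139°.
cos H₀ = −tan(+37.3°) tan(-23.139°) = 0.3255, H₀ = 1.2392 rad.
Bracket: H₀ sin φ sin δ + cos φ cos δ sin H₀ = 1.2392×0.60599×-0.39296 + 0.79547×0.91955×0.94553 = -0.295090 + 0.691631 = 0.396541.
Q̄ = (S₀/π) × [bracket] = (1361/π) × 0.396541 = 171.79 W/m².
Daily total = Q̄ × 24.00 h × 3600 s/h = 171.79 × 24.00 × 3600 / 10⁶ = 14.84 MJ/m².

14.8 MJ/m²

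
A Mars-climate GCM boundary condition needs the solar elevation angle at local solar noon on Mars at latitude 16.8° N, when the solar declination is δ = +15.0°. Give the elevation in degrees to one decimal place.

88.2°

At local noon the hour angle is zero, so the zenith angle equals |ϕ − δ| = |+16.8° − (+15.000°)| = 1.800°.
Elevation = 90° − 1.800° = 88.2°.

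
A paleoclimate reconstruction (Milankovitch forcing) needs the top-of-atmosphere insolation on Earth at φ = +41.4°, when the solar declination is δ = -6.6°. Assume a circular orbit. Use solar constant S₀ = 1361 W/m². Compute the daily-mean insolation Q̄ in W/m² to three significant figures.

Q̄ ≈ 273 W/m²

cos H₀ = −tan(+41.4°) tan(-6.600°) = 0.1020, H₀ = 1.4686 rad.
Bracket: H₀ sin φ sin δ + cos φ cos δ sin H₀ = 1.4686×0.66131×-0.11494 + 0.75011×0.99337×0.99478 = -0.111630 + 0.741247 = 0.629617.
Q̄ = (S₀/π) × [bracket] = (1361/π) × 0.629617 = 272.8 W/m².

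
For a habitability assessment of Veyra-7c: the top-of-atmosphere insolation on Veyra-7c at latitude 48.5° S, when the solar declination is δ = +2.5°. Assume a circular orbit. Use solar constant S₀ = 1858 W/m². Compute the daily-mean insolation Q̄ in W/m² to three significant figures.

cos H₀ = −tan(-48.5°) tan(+2.500°) = 0.0493, H₀ = 1.5214 rad.
Bracket: H₀ sin φ sin δ + cos φ cos δ sin H₀ = 1.5214×-0.74896×0.04362 + 0.66262×0.99905×0.99878 = -0.049704 + 0.661183 = 0.611479.
Q̄ = (S₀/π) × [bracket] = (1858/π) × 0.611479 = 361.6 W/m².

Q̄ ≈ 362 W/m²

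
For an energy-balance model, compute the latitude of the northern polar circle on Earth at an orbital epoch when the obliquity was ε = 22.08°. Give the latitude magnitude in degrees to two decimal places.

67.92°

The polar circle is the lowest latitude that experiences at least one full rotation of continuous daylight at the northern-summer solstice; it lies at |ϕ| = 90° − ε = 90° − 22.08° = 67.92°.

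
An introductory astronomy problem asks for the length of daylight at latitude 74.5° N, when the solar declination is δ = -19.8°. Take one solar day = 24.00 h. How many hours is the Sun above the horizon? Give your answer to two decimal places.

cos H₀ = −tan φ · tan δ = 1.2982 ≥ 1, so the Sun never rises (polar night) and H₀ = 0.
Daylight = 2H₀/(2π) × 24.00 h = (0.0000/π) × 24.00 = 0.00 h.

0.00 h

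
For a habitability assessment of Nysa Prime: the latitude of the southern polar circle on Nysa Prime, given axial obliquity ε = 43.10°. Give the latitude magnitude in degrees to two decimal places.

The polar circle is the lowest latitude that experiences at least one full rotation of continuous darkness at the northern-summer solstice; it lies at |φ| = 90° − ε = 90° − 43.10° = 46.90°.

46.90°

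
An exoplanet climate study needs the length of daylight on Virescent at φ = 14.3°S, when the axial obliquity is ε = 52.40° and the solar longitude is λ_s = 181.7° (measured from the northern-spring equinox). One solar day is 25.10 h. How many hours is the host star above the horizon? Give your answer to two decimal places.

12.60 h

Solar declination: sin δ = sin ε · sin λ_s = sin 52.40° × sin 181.7° = -0.02350, so δ = -1.347°.
cos H₀ = −tan φ · tan δ = −tan(-14.3°) × tan(-1.347°) = -0.0060, so H₀ = 1.5768 rad = 90.34°.
Daylight = 2H₀/(2π) × 25.10 h = (1.5768/π) × 25.10 = 12.60 h.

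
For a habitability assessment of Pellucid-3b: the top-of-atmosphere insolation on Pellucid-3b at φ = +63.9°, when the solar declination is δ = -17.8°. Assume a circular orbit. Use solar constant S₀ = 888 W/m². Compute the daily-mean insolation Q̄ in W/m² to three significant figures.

Q̄ ≈ 23.0 W/m²

cos H₀ = −tan(+63.9°) tan(-17.800°) = 0.6554, H₀ = 0.8561 rad.
Bracket: H₀ sin φ sin δ + cos φ cos δ sin H₀ = 0.8561×0.89803×-0.30570 + 0.43994×0.95213×0.75530 = -0.235023 + 0.316380 = 0.081357.
Q̄ = (S₀/π) × [bracket] = (888/π) × 0.081357 = 23.00 W/m².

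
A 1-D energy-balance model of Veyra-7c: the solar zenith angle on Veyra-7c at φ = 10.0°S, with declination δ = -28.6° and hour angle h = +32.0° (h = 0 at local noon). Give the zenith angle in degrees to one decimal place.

θ_z = 35.3°

cos θ_z = sin φ sin δ + cos φ cos δ cos h = 0.083124 + 0.733260 = 0.816384.
θ_z = arccos(0.816384) = 35.3°.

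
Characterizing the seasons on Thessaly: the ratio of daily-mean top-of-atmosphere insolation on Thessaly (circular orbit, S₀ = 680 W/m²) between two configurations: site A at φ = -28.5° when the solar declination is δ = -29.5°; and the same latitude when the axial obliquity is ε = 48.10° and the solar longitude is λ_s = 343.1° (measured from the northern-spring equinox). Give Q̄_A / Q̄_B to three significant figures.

— Configuration A (φ=-28.5°):
cos H₀ = −tan(-28.5°) tan(-29.500°) = -0.3072, H₀ = 1.8830 rad.
Bracket: H₀ sin φ sin δ + cos φ cos δ sin H₀ = 1.8830×-0.47716×-0.49242 + 0.87882×0.87036×0.95165 = 0.442436 + 0.727907 = 1.170343.
Q̄ = (S₀/π) × [bracket] = (680/π) × 1.170343 = 253.32 W/m².
— Configuration B (φ=-28.5°):
Solar declination: sin δ = sin ε · sin λ_s = sin 48.10° × sin 343.1° = -0.21637, so δ = -12.496°.
cos H₀ = −tan(-28.5°) tan(-12.496°) = -0.1203, H₀ = 1.6914 rad.
Bracket: H₀ sin φ sin δ + cos φ cos δ sin H₀ = 1.6914×-0.47716×-0.21637 + 0.87882×0.97631×0.99273 = 0.174625 + 0.851763 = 1.026388.
Q̄ = (S₀/π) × [bracket] = (680/π) × 1.026388 = 222.16 W/m².
Ratio Q̄_A / Q̄_B = 253.32 / 222.16 = 1.140.

Q̄_A / Q̄_B ≈ 1.14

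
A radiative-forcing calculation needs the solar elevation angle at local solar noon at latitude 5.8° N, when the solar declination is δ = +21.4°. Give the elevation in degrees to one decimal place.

At local noon the hour angle is zero, so the zenith angle equals |φ − δ| = |+5.8° − (+21.400°)| = 15.600°.
Elevation = 90° − 15.600° = 74.4°.

74.4°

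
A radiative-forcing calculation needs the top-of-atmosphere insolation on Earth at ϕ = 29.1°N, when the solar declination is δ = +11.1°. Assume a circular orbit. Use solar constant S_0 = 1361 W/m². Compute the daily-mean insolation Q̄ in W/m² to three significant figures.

Q̄ ≈ 437 W/m²

cos h₀ = −tan(+29.1°) tan(+11.100°) = -0.1092, h₀ = 1.6802 rad.
Bracket: h₀ sin ϕ sin δ + cos ϕ cos δ sin h₀ = 1.6802×0.48634×0.19252 + 0.87377×0.98129×0.99402 = 0.157317 + 0.852294 = 1.009611.
Q̄ = (S_0/π) × [bracket] = (1361/π) × 1.009611 = 437.4 W/m².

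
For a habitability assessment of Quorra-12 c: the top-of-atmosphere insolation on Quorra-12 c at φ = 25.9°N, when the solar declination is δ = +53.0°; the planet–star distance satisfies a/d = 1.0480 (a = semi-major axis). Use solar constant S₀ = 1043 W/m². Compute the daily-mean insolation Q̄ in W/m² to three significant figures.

Q̄ ≈ 440 W/m²

cos H₀ = −tan(+25.9°) tan(+53.000°) = -0.6444, H₀ = 2.2710 rad.
Bracket: H₀ sin φ sin δ + cos φ cos δ sin H₀ = 2.2710×0.43680×0.79864 + 0.89956×0.60182×0.76471 = 0.792229 + 0.413993 = 1.206222.
Inverse-square distance factor (a/d)² = 1.0480² = 1.098304.
Q̄ = (S₀/π) × 1.098304 × [bracket] = (1043/π) × 1.098304 × 1.206222 = 439.8 W/m².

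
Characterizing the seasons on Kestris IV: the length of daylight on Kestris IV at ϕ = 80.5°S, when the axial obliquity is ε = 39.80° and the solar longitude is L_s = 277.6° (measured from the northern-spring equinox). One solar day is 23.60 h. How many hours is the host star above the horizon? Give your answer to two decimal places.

Solar declination: sin δ = sin ε · sin L_s = sin 39.80° × sin 277.6° = -0.63449, so δ = -39.382°.
Sunrise equation: cos h₀ = −tan ϕ · tan δ = -4.9054 ≤ −1, so the host star never sets (polar day) and h₀ = π.
Daylight = 2h₀/(2π) × 23.60 h = (3.1416/π) × 23.60 = 23.60 h.

23.60 h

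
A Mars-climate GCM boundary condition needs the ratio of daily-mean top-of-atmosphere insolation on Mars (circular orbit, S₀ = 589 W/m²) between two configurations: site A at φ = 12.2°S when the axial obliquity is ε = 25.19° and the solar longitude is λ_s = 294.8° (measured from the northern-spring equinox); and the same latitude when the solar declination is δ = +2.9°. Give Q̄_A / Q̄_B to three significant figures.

Q̄_A / Q̄_B ≈ 1.08

— Configuration A (φ=-12.2°):
Solar declination: sin δ = sin ε · sin λ_s = sin 25.19° × sin 294.8° = -0.38637, so δ = -22.729°.
cos H₀ = −tan(-12.2°) tan(-22.729°) = -0.0906, H₀ = 1.6615 rad.
Bracket: H₀ sin φ sin δ + cos φ cos δ sin H₀ = 1.6615×-0.21132×-0.38637 + 0.97742×0.92234×0.99589 = 0.135658 + 0.897808 = 1.033466.
Q̄ = (S₀/π) × [bracket] = (589/π) × 1.033466 = 193.76 W/m².
— Configuration B (φ=-12.2°):
cos H₀ = −tan(-12.2°) tan(+2.900°) = 0.0110, H₀ = 1.5598 rad.
Bracket: H₀ sin φ sin δ + cos φ cos δ sin H₀ = 1.5598×-0.21132×0.05059 + 0.97742×0.99872×0.99994 = -0.016675 + 0.976110 = 0.959435.
Q̄ = (S₀/π) × [bracket] = (589/π) × 0.959435 = 179.88 W/m².
Ratio Q̄_A / Q̄_B = 193.76 / 179.88 = 1.077.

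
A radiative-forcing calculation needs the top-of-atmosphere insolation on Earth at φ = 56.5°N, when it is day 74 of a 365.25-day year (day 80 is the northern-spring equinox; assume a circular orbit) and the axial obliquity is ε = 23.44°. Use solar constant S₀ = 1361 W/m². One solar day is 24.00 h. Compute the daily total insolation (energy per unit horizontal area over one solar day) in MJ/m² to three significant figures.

18.7 MJ/m²

Solar longitude: λ_s = 360° × (74 − 80)/365.25 = -5.914°, i.e. -5.914° + 360° = 354.086°.
sin δ = sin 23.44° × sin 354.086° = -0.04098, so δ = -2.349°.
cos H₀ = −tan(+56.5°) tan(-2.349°) = 0.0620, H₀ = 1.5088 rad.
Bracket: H₀ sin φ sin δ + cos φ cos δ sin H₀ = 1.5088×0.83389×-0.04098 + 0.55194×0.99916×0.99808 = -0.051560 + 0.550418 = 0.498858.
Q̄ = (S₀/π) × [bracket] = (1361/π) × 0.498858 = 216.12 W/m².
Daily total = Q̄ × 24.00 h × 3600 s/h = 216.12 × 24.00 × 3600 / 10⁶ = 18.67 MJ/m².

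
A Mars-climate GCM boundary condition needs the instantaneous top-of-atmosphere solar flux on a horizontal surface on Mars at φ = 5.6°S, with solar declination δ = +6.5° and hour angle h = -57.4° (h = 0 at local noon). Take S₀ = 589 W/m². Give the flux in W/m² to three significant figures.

307 W/m²

cos θ_z = sin φ sin δ + cos φ cos δ cos h = -0.011047 + 0.532753 = 0.521706.
Flux = S₀ · cos θ_z = 589 × 0.521706 = 307.3 W/m².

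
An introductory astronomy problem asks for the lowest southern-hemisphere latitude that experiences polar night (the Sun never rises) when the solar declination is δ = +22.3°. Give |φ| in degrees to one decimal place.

Polar night requires cos H₀ = −tan φ tan δ ≥ 1, i.e. tan φ tan δ ≤ −1.
The boundary is |tan φ| · |tan δ| = 1, so |φ| = 90° − |δ| = 90° − 22.3° = 67.7° in the southern hemisphere.

|φ| = 67.7°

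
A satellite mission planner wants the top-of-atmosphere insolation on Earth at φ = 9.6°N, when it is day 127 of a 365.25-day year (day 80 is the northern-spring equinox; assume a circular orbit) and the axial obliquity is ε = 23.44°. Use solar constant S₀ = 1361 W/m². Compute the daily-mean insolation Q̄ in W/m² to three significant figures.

Q̄ ≈ 442 W/m²

Solar longitude: λ_s = 360° × (127 − 80)/365.25 = 46.324°.
sin δ = sin 23.44° × sin 46.324° = 0.28771, so δ = +16.721°.
cos H₀ = −tan(+9.6°) tan(+16.721°) = -0.0508, H₀ = 1.6216 rad.
Bracket: H₀ sin φ sin δ + cos φ cos δ sin H₀ = 1.6216×0.16677×0.28771 + 0.98600×0.95772×0.99871 = 0.077807 + 0.943094 = 1.020901.
Q̄ = (S₀/π) × [bracket] = (1361/π) × 1.020901 = 442.3 W/m².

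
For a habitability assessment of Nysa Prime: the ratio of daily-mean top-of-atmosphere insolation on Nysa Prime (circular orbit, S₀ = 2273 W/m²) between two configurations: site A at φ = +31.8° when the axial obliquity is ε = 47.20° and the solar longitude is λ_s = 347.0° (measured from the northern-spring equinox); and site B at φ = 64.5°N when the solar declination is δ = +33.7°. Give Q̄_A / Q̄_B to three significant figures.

Q̄_A / Q̄_B ≈ 0.449

— Configuration A (φ=+31.8°):
Solar declination: sin δ = sin ε · sin λ_s = sin 47.20° × sin 347.0° = -0.16505, so δ = -9.500°.
cos H₀ = −tan(+31.8°) tan(-9.500°) = 0.1038, H₀ = 1.4668 rad.
Bracket: H₀ sin φ sin δ + cos φ cos δ sin H₀ = 1.4668×0.52696×-0.16505 + 0.84989×0.98628×0.99460 = -0.127575 + 0.833703 = 0.706128.
Q̄ = (S₀/π) × [bracket] = (2273/π) × 0.706128 = 510.90 W/m².
— Configuration B (φ=+64.5°):
cos H₀ = −tan(+64.5°) tan(+33.700°) = -1.3982 ≤ −1 ⇒ polar day, H₀ = π.
Bracket: H₀ sin φ sin δ + cos φ cos δ sin H₀ = 3.1416×0.90259×0.55484 + 0.43051×0.83195×0.00000 = 1.573291 + 0.000000 = 1.573291.
Q̄ = (S₀/π) × [bracket] = (2273/π) × 1.573291 = 1138.3 W/m².
Ratio Q̄_A / Q̄_B = 510.90 / 1138.3 = 0.4488.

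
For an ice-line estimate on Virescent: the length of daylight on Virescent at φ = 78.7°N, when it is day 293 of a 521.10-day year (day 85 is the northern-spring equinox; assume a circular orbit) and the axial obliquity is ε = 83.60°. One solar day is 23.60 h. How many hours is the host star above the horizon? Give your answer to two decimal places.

23.60 h

Solar longitude: λ_s = 360° × (293 − 85)/521.10 = 143.696°.
sin δ = sin 83.60° × sin 143.696° = 0.58838, so δ = +36.042°.
Sunrise equation: cos H₀ = −tan φ · tan δ = -3.6416 ≤ −1, so the host star never sets (polar day) and H₀ = π.
Daylight = 2H₀/(2π) × 23.60 h = (3.1416/π) × 23.60 = 23.60 h.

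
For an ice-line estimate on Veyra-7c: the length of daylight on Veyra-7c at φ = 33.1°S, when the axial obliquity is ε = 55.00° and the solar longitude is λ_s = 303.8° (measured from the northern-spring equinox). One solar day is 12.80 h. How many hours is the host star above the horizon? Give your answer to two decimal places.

9.05 h

Solar declination: sin δ = sin ε · sin λ_s = sin 55.00° × sin 303.8° = -0.68070, so δ = -42.899°.
cos H₀ = −tan φ · tan δ = −tan(-33.1°) × tan(-42.899°) = -0.6057, so H₀ = 2.2215 rad = 127.28°.
Daylight = 2H₀/(2π) × 12.80 h = (2.2215/π) × 12.80 = 9.05 h.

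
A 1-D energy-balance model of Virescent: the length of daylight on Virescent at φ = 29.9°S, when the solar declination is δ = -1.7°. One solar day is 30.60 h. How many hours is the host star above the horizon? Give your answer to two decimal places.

cos H₀ = −tan φ · tan δ = −tan(-29.9°) × tan(-1.700°) = -0.0171, so H₀ = 1.5879 rad = 90.98°.
Daylight = 2H₀/(2π) × 30.60 h = (1.5879/π) × 30.60 = 15.47 h.

15.47 h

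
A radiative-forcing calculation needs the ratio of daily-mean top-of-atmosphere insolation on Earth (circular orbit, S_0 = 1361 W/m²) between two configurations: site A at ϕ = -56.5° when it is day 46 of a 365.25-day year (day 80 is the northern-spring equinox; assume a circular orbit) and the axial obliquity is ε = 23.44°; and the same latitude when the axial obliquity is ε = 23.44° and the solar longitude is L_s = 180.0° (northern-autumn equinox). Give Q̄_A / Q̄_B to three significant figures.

— Configuration A (ϕ=-56.5°):
Solar longitude: L_s = 360° × (46 − 80)/365.25 = -33.511°, i.e. -33.511° + 360° = 326.489°.
sin δ = sin 23.44° × sin 326.489° = -0.21962, so δ = -12.687°.
cos h₀ = −tan(-56.5°) tan(-12.687°) = -0.3401, h₀ = 1.9178 rad.
Bracket: h₀ sin ϕ sin δ + cos ϕ cos δ sin h₀ = 1.9178×-0.83389×-0.21962 + 0.55194×0.97559×0.94038 = 0.351224 + 0.506364 = 0.857588.
Q̄ = (S_0/π) × [bracket] = (1361/π) × 0.857588 = 371.52 W/m².
— Configuration B (ϕ=-56.5°):
Solar declination: sin δ = sin ε · sin L_s = sin 23.44° × sin 180.0° = 0.00000, so δ = +0.000°.
cos h₀ = −tan(-56.5°) tan(+0.000°) = 0.0000, h₀ = 1.5708 rad.
Bracket: h₀ sin ϕ sin δ + cos ϕ cos δ sin h₀ = 1.5708×-0.83389×0.00000 + 0.55194×1.00000×1.00000 = -0.000000 + 0.551940 = 0.551940.
Q̄ = (S_0/π) × [bracket] = (1361/π) × 0.551940 = 239.11 W/m².
Ratio Q̄_A / Q̄_B = 371.52 / 239.11 = 1.554.

Q̄_A / Q̄_B ≈ 1.55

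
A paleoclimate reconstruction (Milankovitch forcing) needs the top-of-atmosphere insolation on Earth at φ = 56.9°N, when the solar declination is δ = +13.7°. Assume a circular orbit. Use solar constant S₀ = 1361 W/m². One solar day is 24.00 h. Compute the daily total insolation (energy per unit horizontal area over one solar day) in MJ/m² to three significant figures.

cos H₀ = −tan(+56.9°) tan(+13.700°) = -0.3739, H₀ = 1.9541 rad.
Bracket: H₀ sin φ sin δ + cos φ cos δ sin H₀ = 1.9541×0.83772×0.23684 + 0.54610×0.97155×0.92745 = 0.387704 + 0.492071 = 0.879775.
Q̄ = (S₀/π) × [bracket] = (1361/π) × 0.879775 = 381.14 W/m².
Daily total = Q̄ × 24.00 h × 3600 s/h = 381.14 × 24.00 × 3600 / 10⁶ = 32.93 MJ/m².

32.9 MJ/m²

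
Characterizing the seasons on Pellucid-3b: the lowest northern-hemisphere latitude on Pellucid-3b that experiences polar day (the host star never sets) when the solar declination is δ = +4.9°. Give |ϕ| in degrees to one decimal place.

Polar day requires cos h₀ = −tan ϕ tan δ ≤ −1, i.e. tan ϕ tan δ ≥ 1.
The boundary is |tan ϕ| · |tan δ| = 1, so |ϕ| = 90° − |δ| = 90° − 4.9° = 85.1° in the northern hemisphere.

|ϕ| = 85.1°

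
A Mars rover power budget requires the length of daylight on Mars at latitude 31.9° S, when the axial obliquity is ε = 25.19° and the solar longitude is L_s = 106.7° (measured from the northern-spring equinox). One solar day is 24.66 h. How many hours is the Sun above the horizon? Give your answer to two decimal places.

Solar declination: sin δ = sin ε · sin L_s = sin 25.19° × sin 106.7° = 0.40767, so δ = +24.059°.
cos h₀ = −tan ϕ · tan δ = −tan(-31.9°) × tan(+24.059°) = 0.2779, so h₀ = 1.2892 rad = 73.87°.
Daylight = 2h₀/(2π) × 24.66 h = (1.2892/π) × 24.66 = 10.12 h.

10.12 h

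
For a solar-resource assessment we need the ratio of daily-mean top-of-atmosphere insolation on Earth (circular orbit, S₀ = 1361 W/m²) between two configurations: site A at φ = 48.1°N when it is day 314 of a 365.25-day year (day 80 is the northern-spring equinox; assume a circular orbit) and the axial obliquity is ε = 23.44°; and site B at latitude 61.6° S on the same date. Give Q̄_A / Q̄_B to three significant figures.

— Configuration A (φ=+48.1°):
Solar longitude: λ_s = 360° × (314 − 80)/365.25 = 230.637°.
sin δ = sin 23.44° × sin 230.637° = -0.30755, so δ = -17.911°.
cos H₀ = −tan(+48.1°) tan(-17.911°) = 0.3602, H₀ = 1.2023 rad.
Bracket: H₀ sin φ sin δ + cos φ cos δ sin H₀ = 1.2023×0.74431×-0.30755 + 0.66783×0.95153×0.93287 = -0.275222 + 0.592802 = 0.317580.
Q̄ = (S₀/π) × [bracket] = (1361/π) × 0.317580 = 137.58 W/m².
— Configuration B (φ=-61.6°):
cos H₀ = −tan(-61.6°) tan(-17.911°) = -0.5978, H₀ = 2.2115 rad.
Bracket: H₀ sin φ sin δ + cos φ cos δ sin H₀ = 2.2115×-0.87965×-0.30755 + 0.47562×0.95153×0.80167 = 0.598291 + 0.362809 = 0.961100.
Q̄ = (S₀/π) × [bracket] = (1361/π) × 0.961100 = 416.37 W/m².
Ratio Q̄_A / Q̄_B = 137.58 / 416.37 = 0.3304.

Q̄_A / Q̄_B ≈ 0.330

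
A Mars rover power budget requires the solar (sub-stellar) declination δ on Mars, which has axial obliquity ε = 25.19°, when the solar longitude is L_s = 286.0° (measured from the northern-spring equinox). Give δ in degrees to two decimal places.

δ = -24.15°

sin δ = sin ε · sin L_s = sin 25.19° × sin 286.0° = -0.409134.
δ = arcsin(-0.409134) = -24.15°.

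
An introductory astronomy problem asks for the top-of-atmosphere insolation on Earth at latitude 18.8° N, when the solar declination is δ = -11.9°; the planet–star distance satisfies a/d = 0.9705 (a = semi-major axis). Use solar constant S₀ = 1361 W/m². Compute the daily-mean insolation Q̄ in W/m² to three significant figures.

Q̄ ≈ 336 W/m²

cos H₀ = −tan(+18.8°) tan(-11.900°) = 0.0717, H₀ = 1.4990 rad.
Bracket: H₀ sin φ sin δ + cos φ cos δ sin H₀ = 1.4990×0.32227×-0.20620 + 0.94665×0.97851×0.99742 = -0.099612 + 0.923917 = 0.824305.
Inverse-square distance factor (a/d)² = 0.9705² = 0.941870.
Q̄ = (S₀/π) × 0.941870 × [bracket] = (1361/π) × 0.941870 × 0.824305 = 336.3 W/m².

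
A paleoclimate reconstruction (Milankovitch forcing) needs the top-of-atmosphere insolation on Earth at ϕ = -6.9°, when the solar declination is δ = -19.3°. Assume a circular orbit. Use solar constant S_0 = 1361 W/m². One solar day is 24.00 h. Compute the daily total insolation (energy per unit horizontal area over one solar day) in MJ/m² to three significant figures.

37.4 MJ/m²

cos h₀ = −tan(-6.9°) tan(-19.300°) = -0.0424, h₀ = 1.6132 rad.
Bracket: h₀ sin ϕ sin δ + cos ϕ cos δ sin h₀ = 1.6132×-0.12014×-0.33051 + 0.99276×0.94380×0.99910 = 0.064056 + 0.936124 = 1.000180.
Q̄ = (S_0/π) × [bracket] = (1361/π) × 1.000180 = 433.30 W/m².
Daily total = Q̄ × 24.00 h × 3600 s/h = 433.30 × 24.00 × 3600 / 10⁶ = 37.44 MJ/m².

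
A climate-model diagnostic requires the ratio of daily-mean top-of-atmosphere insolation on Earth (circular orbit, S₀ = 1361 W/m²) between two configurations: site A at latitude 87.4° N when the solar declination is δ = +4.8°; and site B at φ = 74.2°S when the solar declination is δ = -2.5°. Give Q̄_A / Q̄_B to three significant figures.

Q̄_A / Q̄_B ≈ 0.770

— Configuration A (φ=+87.4°):
cos H₀ = −tan(+87.4°) tan(+4.800°) = -1.8492 ≤ −1 ⇒ polar day, H₀ = π.
Bracket: H₀ sin φ sin δ + cos φ cos δ sin H₀ = 3.1416×0.99897×0.08368 + 0.04536×0.99649×0.00000 = 0.262618 + 0.000000 = 0.262618.
Q̄ = (S₀/π) × [bracket] = (1361/π) × 0.262618 = 113.77 W/m².
— Configuration B (φ=-74.2°):
cos H₀ = −tan(-74.2°) tan(-2.500°) = -0.1543, H₀ = 1.7257 rad.
Bracket: H₀ sin φ sin δ + cos φ cos δ sin H₀ = 1.7257×-0.96222×-0.04362 + 0.27228×0.99905×0.98802 = 0.072431 + 0.268763 = 0.341194.
Q̄ = (S₀/π) × [bracket] = (1361/π) × 0.341194 = 147.81 W/m².
Ratio Q̄_A / Q̄_B = 113.77 / 147.81 = 0.7697.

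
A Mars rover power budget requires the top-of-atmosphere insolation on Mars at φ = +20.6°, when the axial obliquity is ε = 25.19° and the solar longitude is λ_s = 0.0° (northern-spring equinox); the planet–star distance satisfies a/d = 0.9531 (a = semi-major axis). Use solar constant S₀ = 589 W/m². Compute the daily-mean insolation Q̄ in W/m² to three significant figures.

Q̄ ≈ 159 W/m²

Solar declination: sin δ = sin ε · sin λ_s = sin 25.19° × sin 0.0° = 0.00000, so δ = +0.000°.
cos H₀ = −tan(+20.6°) tan(+0.000°) = -0.0000, H₀ = 1.5708 rad.
Bracket: H₀ sin φ sin δ + cos φ cos δ sin H₀ = 1.5708×0.35184×0.00000 + 0.93606×1.00000×1.00000 = 0.000000 + 0.936060 = 0.936060.
Inverse-square distance factor (a/d)² = 0.9531² = 0.908400.
Q̄ = (S₀/π) × 0.908400 × [bracket] = (589/π) × 0.908400 × 0.936060 = 159.4 W/m².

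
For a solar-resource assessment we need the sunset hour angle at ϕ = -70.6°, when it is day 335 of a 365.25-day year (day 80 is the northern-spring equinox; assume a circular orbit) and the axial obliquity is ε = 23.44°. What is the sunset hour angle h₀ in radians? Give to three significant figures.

h₀ = 3.14 rad

Solar longitude: L_s = 360° × (335 − 80)/365.25 = 251.335°.
sin δ = sin 23.44° × sin 251.335° = -0.37687, so δ = -22.140°.
Sunrise equation: cos h₀ = −tan ϕ · tan δ = -1.1554 ≤ −1, so the Sun never sets (polar day) and h₀ = π.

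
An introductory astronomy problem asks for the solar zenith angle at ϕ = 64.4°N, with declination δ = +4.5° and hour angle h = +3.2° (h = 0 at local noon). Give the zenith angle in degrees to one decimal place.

cos θ_z = sin ϕ sin δ + cos ϕ cos δ cos h = 0.070757 + 0.430082 = 0.500839.
θ_z = arccos(0.500839) = 59.9°.

θ_z = 59.9°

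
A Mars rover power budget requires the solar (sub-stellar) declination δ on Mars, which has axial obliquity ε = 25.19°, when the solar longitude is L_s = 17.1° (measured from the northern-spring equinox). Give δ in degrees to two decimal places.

sin δ = sin ε · sin L_s = sin 25.19° × sin 17.1° = 0.125150.
δ = arcsin(0.125150) = +7.19°.

δ = +7.19°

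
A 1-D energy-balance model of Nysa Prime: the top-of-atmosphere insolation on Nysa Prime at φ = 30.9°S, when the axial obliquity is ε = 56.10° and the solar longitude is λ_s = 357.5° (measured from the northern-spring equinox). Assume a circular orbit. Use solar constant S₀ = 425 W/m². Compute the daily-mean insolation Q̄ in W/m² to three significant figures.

Solar declination: sin δ = sin ε · sin λ_s = sin 56.10° × sin 357.5° = -0.03620, so δ = -2.075°.
cos H₀ = −tan(-30.9°) tan(-2.075°) = -0.0217, H₀ = 1.5925 rad.
Bracket: H₀ sin φ sin δ + cos φ cos δ sin H₀ = 1.5925×-0.51354×-0.03620 + 0.85806×0.99934×0.99976 = 0.029605 + 0.857288 = 0.886893.
Q̄ = (S₀/π) × [bracket] = (425/π) × 0.886893 = 120.0 W/m².

Q̄ ≈ 120 W/m²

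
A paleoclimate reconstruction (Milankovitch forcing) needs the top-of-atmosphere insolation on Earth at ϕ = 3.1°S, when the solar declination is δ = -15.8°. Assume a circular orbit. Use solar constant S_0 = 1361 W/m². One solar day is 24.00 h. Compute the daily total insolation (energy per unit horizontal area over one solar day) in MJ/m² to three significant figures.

36.8 MJ/m²

cos h₀ = −tan(-3.1°) tan(-15.800°) = -0.0153, h₀ = 1.5861 rad.
Bracket: h₀ sin ϕ sin δ + cos ϕ cos δ sin h₀ = 1.5861×-0.05408×-0.27228 + 0.99854×0.96222×0.99988 = 0.023355 + 0.960700 = 0.984055.
Q̄ = (S_0/π) × [bracket] = (1361/π) × 0.984055 = 426.31 W/m².
Daily total = Q̄ × 24.00 h × 3600 s/h = 426.31 × 24.00 × 3600 / 10⁶ = 36.83 MJ/m².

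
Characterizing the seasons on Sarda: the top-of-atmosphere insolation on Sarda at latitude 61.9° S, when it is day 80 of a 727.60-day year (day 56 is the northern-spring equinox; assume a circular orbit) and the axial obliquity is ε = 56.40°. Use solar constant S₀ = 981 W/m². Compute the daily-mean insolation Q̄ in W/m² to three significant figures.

Solar longitude: λ_s = 360° × (80 − 56)/727.60 = 11.875°.
sin δ = sin 56.40° × sin 11.875° = 0.17139, so δ = +9.869°.
cos H₀ = −tan(-61.9°) tan(+9.869°) = 0.3258, H₀ = 1.2389 rad.
Bracket: H₀ sin φ sin δ + cos φ cos δ sin H₀ = 1.2389×-0.88213×0.17139 + 0.47101×0.98520×0.94544 = -0.187307 + 0.438721 = 0.251414.
Q̄ = (S₀/π) × [bracket] = (981/π) × 0.251414 = 78.51 W/m².

Q̄ ≈ 78.5 W/m²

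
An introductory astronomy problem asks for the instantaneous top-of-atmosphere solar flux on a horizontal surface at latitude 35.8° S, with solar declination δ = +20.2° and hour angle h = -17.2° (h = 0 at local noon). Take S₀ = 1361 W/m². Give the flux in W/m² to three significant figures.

cos θ_z = sin φ sin δ + cos φ cos δ cos h = -0.201985 + 0.727137 = 0.525152.
Flux = S₀ · cos θ_z = 1361 × 0.525152 = 714.7 W/m².

715 W/m²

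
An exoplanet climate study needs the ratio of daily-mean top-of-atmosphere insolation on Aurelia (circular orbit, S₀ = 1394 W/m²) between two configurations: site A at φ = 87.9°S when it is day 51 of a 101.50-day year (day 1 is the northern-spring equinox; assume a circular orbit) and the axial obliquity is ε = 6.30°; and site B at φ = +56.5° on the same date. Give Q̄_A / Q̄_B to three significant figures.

— Configuration A (φ=-87.9°):
Solar longitude: λ_s = 360° × (51 − 1)/101.50 = 177.340°.
sin δ = sin 6.30° × sin 177.340° = 0.00509, so δ = +0.292°.
cos H₀ = −tan(-87.9°) tan(+0.292°) = 0.1389, H₀ = 1.4315 rad.
Bracket: H₀ sin φ sin δ + cos φ cos δ sin H₀ = 1.4315×-0.99933×0.00509 + 0.03664×0.99999×0.99031 = -0.007281 + 0.036285 = 0.029004.
Q̄ = (S₀/π) × [bracket] = (1394/π) × 0.029004 = 12.870 W/m².
— Configuration B (φ=+56.5°):
cos H₀ = −tan(+56.5°) tan(+0.292°) = -0.0077, H₀ = 1.5785 rad.
Bracket: H₀ sin φ sin δ + cos φ cos δ sin H₀ = 1.5785×0.83389×0.00509 + 0.55194×0.99999×0.99997 = 0.006700 + 0.551918 = 0.558618.
Q̄ = (S₀/π) × [bracket] = (1394/π) × 0.558618 = 247.87 W/m².
Ratio Q̄_A / Q̄_B = 12.870 / 247.87 = 0.05192.

Q̄_A / Q̄_B ≈ 0.0519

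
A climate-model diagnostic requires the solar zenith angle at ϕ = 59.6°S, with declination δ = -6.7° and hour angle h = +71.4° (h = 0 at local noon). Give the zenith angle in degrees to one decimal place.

cos θ_z = sin ϕ sin δ + cos ϕ cos δ cos h = 0.100630 + 0.160302 = 0.260932.
θ_z = arccos(0.260932) = 74.9°.

θ_z = 74.9°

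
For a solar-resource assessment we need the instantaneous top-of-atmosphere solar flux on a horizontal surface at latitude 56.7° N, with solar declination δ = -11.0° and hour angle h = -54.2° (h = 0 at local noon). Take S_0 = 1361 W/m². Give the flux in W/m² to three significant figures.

cos θ_z = sin ϕ sin δ + cos ϕ cos δ cos h = -0.159480 + 0.315255 = 0.155775.
Flux = S_0 · cos θ_z = 1361 × 0.155775 = 212.0 W/m².

212 W/m²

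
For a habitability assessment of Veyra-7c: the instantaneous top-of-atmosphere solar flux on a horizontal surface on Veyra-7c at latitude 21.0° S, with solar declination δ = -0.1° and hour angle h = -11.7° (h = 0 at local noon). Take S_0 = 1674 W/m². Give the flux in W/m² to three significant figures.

cos θ_z = sin ϕ sin δ + cos ϕ cos δ cos h = 0.000625 + 0.914182 = 0.914807.
Flux = S_0 · cos θ_z = 1674 × 0.914807 = 1531 W/m².

1.53e+03 W/m²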